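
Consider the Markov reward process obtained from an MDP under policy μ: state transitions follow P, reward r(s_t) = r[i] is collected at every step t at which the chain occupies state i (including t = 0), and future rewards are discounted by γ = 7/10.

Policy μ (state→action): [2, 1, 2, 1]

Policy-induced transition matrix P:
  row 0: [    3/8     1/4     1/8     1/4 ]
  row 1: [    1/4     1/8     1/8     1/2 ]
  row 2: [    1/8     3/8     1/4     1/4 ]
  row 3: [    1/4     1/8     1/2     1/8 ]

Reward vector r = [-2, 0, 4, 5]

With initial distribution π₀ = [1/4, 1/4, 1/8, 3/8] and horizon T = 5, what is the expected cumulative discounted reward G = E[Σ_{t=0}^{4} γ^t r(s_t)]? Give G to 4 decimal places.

G = 5.2391

t=0: π = [0.2500, 0.2500, 0.1250, 0.3750], E[r] = 1.8750, γ^t·E[r] = 1.875000, running G = 1.875000
t=1: π = [0.2656, 0.1875, 0.2813, 0.2656], E[r] = 1.9219, γ^t·E[r] = 1.345313, running G = 3.220313
t=2: π = [0.2480, 0.2285, 0.2598, 0.2637], E[r] = 1.8613, γ^t·E[r] = 0.912051, running G = 4.132363
t=3: π = [0.2485, 0.2209, 0.2563, 0.2742], E[r] = 1.8992, γ^t·E[r] = 0.651415, running G = 4.783779
t=4: π = [0.2490, 0.2202, 0.2599, 0.2710], E[r] = 1.8962, γ^t·E[r] = 0.455280, running G = 5.239059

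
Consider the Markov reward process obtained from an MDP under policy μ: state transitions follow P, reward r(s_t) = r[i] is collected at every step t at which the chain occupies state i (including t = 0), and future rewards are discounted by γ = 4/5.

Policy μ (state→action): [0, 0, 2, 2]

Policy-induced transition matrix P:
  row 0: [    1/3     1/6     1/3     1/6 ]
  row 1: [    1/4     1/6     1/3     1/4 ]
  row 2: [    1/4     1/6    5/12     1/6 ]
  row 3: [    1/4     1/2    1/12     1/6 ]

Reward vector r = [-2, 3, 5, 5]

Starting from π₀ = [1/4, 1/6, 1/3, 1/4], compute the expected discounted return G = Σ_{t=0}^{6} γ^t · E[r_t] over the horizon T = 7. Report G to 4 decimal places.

t=0: π = [0.2500, 0.1667, 0.3333, 0.2500], E[r] = 2.9167, γ^t·E[r] = 2.916667, running G = 2.916667
t=1: π = [0.2708, 0.2500, 0.2986, 0.1806], E[r] = 2.6042, γ^t·E[r] = 2.083333, running G = 5.000000
t=2: π = [0.2726, 0.2269, 0.3131, 0.1875], E[r] = 2.6383, γ^t·E[r] = 1.688519, running G = 6.688519
t=3: π = [0.2727, 0.2292, 0.3125, 0.1856], E[r] = 2.6327, γ^t·E[r] = 1.347926, running G = 8.036444
t=4: π = [0.2727, 0.2285, 0.3130, 0.1858], E[r] = 2.6339, γ^t·E[r] = 1.078833, running G = 9.115277
t=5: π = [0.2727, 0.2286, 0.3130, 0.1857], E[r] = 2.6337, γ^t·E[r] = 0.863022, running G = 9.978299
t=6: π = [0.2727, 0.2286, 0.3130, 0.1857], E[r] = 2.6338, γ^t·E[r] = 0.690427, running G = 10.668726

G = 10.6687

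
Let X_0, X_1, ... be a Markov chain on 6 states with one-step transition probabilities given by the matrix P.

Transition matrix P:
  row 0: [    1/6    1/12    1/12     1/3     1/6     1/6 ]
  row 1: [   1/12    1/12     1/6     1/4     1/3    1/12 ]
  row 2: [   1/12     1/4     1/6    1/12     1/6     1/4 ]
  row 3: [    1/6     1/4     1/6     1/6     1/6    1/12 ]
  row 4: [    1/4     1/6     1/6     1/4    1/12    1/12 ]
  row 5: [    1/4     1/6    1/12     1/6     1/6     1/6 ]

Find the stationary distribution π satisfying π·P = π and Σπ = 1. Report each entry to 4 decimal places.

π = [0.1668, 0.1682, 0.1418, 0.2116, 0.1797, 0.1319]

Balance equations π_j = Σ_i π_i·P[i][j]:
  π_0 = 1/6·π_0 + 1/12·π_1 + 1/12·π_2 + 1/6·π_3 + 1/4·π_4 + 1/4·π_5
  π_1 = 1/12·π_0 + 1/12·π_1 + 1/4·π_2 + 1/4·π_3 + 1/6·π_4 + 1/6·π_5
  π_2 = 1/12·π_0 + 1/6·π_1 + 1/6·π_2 + 1/6·π_3 + 1/6·π_4 + 1/12·π_5
  π_3 = 1/3·π_0 + 1/4·π_1 + 1/12·π_2 + 1/6·π_3 + 1/4·π_4 + 1/6·π_5
  π_4 = 1/6·π_0 + 1/3·π_1 + 1/6·π_2 + 1/6·π_3 + 1/12·π_4 + 1/6·π_5
  normalize: π_0 + π_1 + π_2 + π_3 + π_4 + π_5 = 1
Solving the linear system gives exactly π = [24083/144383, 48571/288766, 40941/288766, 30558/144383, 25949/144383, 19037/144383].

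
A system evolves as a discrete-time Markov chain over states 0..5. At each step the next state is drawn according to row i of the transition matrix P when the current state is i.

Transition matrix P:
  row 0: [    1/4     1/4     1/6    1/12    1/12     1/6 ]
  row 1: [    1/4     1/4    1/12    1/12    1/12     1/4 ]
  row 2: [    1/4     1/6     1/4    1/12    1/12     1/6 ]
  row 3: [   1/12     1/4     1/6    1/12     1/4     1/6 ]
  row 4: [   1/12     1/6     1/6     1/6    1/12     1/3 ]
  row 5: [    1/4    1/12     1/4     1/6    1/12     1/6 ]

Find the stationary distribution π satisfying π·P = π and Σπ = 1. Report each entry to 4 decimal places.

π = [0.2150, 0.1931, 0.1824, 0.1084, 0.1014, 0.1997]

Balance equations π_j = Σ_i π_i·P[i][j]:
  π_0 = 1/4·π_0 + 1/4·π_1 + 1/4·π_2 + 1/12·π_3 + 1/12·π_4 + 1/4·π_5
  π_1 = 1/4·π_0 + 1/4·π_1 + 1/6·π_2 + 1/4·π_3 + 1/6·π_4 + 1/12·π_5
  π_2 = 1/6·π_0 + 1/12·π_1 + 1/4·π_2 + 1/6·π_3 + 1/6·π_4 + 1/4·π_5
  π_3 = 1/12·π_0 + 1/12·π_1 + 1/12·π_2 + 1/12·π_3 + 1/6·π_4 + 1/6·π_5
  π_4 = 1/12·π_0 + 1/12·π_1 + 1/12·π_2 + 1/4·π_3 + 1/12·π_4 + 1/12·π_5
  normalize: π_0 + π_1 + π_2 + π_3 + π_4 + π_5 = 1
Solving the linear system gives exactly π = [3471/16142, 10908/56497, 10306/56497, 12251/112994, 5729/56497, 11280/56497].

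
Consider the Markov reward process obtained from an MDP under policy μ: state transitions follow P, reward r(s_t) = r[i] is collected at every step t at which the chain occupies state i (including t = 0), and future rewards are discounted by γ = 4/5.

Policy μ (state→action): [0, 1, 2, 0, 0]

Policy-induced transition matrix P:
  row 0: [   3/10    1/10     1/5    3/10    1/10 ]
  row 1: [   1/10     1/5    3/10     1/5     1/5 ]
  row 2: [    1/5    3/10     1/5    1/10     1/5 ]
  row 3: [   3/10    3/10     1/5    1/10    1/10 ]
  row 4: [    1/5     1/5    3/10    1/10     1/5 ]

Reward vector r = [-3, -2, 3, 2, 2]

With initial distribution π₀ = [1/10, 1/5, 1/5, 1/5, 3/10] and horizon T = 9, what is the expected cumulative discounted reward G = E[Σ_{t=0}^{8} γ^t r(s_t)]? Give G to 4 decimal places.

t=0: π = [0.1000, 0.2000, 0.2000, 0.2000, 0.3000], E[r] = 0.9000, γ^t·E[r] = 0.900000, running G = 0.900000
t=1: π = [0.2100, 0.2300, 0.2500, 0.1400, 0.1700], E[r] = 0.2800, γ^t·E[r] = 0.224000, running G = 1.124000
t=2: π = [0.2120, 0.2180, 0.2400, 0.1650, 0.1650], E[r] = 0.3080, γ^t·E[r] = 0.197120, running G = 1.321120
t=3: π = [0.2159, 0.2193, 0.2383, 0.1642, 0.1623], E[r] = 0.2816, γ^t·E[r] = 0.144179, running G = 1.465299
t=4: π = [0.2161, 0.2187, 0.2382, 0.1651, 0.1620], E[r] = 0.2831, γ^t·E[r] = 0.115966, running G = 1.581265
t=5: π = [0.2163, 0.2187, 0.2381, 0.1651, 0.1619], E[r] = 0.2819, γ^t·E[r] = 0.092381, running G = 1.673646
t=6: π = [0.2163, 0.2187, 0.2381, 0.1651, 0.1619], E[r] = 0.2820, γ^t·E[r] = 0.073923, running G = 1.747569
t=7: π = [0.2163, 0.2187, 0.2381, 0.1651, 0.1619], E[r] = 0.2819, γ^t·E[r] = 0.059127, running G = 1.806696
t=8: π = [0.2163, 0.2187, 0.2381, 0.1651, 0.1619], E[r] = 0.2819, γ^t·E[r] = 0.047302, running G = 1.853998

G = 1.8540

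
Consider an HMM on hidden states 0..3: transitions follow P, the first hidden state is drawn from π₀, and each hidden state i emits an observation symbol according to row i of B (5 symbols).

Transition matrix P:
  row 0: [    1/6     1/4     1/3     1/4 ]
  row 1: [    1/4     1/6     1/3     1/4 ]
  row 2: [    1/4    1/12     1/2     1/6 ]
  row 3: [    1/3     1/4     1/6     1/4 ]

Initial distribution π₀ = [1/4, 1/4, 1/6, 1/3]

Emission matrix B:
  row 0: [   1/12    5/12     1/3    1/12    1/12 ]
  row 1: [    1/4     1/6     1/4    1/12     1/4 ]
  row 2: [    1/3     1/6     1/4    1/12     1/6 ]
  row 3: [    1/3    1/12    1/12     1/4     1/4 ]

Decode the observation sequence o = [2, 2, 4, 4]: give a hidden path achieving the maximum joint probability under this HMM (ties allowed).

path = [0, 2, 2, 2]

t=0: δ = [8.333e-02, 6.250e-02, 4.167e-02, 2.778e-02]  (obs o_0=2)
t=1: δ = [5.208e-03, 5.208e-03, 6.944e-03, 1.736e-03]  ψ = [1, 0, 0, 0]  (obs o_1=2)
t=2: δ = [1.447e-04, 3.255e-04, 5.787e-04, 3.255e-04]  ψ = [2, 0, 2, 0]  (obs o_2=4)
t=3: δ = [1.206e-05, 2.035e-05, 4.823e-05, 2.411e-05]  ψ = [2, 3, 2, 2]  (obs o_3=4)
backtrack: best end state = 2; path = [0, 2, 2, 2]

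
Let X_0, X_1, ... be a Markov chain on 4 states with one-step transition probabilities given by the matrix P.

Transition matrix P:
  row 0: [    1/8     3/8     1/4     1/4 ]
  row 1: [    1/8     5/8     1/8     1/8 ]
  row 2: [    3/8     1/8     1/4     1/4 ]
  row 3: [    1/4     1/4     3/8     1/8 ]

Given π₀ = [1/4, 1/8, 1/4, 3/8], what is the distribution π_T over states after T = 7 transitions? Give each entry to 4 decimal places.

π = [0.2031, 0.3957, 0.2229, 0.1783]

t=0: π = [0.2500, 0.1250, 0.2500, 0.3750]
t=1: π = [0.2344, 0.2969, 0.2813, 0.1875]
t=2: π = [0.2188, 0.3555, 0.2363, 0.1895]
t=3: π = [0.2078, 0.3811, 0.2292, 0.1819]
t=4: π = [0.2050, 0.3902, 0.2251, 0.1796]
t=5: π = [0.2037, 0.3938, 0.2237, 0.1788]
t=6: π = [0.2033, 0.3952, 0.2231, 0.1784]
t=7: π = [0.2031, 0.3957, 0.2229, 0.1783]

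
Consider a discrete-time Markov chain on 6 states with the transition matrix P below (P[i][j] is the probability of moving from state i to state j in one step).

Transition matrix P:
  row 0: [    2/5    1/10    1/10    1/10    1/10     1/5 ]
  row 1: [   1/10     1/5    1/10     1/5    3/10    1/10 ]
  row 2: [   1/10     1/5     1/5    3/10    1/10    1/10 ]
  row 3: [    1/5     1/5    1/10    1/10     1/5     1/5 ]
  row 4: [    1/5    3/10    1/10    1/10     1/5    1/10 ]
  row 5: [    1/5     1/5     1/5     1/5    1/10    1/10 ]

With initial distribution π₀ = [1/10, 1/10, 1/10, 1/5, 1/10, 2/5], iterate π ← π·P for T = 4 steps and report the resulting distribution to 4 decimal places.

t=0: π = [0.1000, 0.1000, 0.1000, 0.2000, 0.1000, 0.4000]
t=1: π = [0.2000, 0.2000, 0.1500, 0.1700, 0.1500, 0.1300]
t=2: π = [0.2050, 0.1950, 0.1280, 0.1630, 0.1720, 0.1370]
t=3: π = [0.2087, 0.1967, 0.1265, 0.1588, 0.1725, 0.1368]
t=4: π = [0.2094, 0.1964, 0.1263, 0.1587, 0.1725, 0.1368]

π = [0.2094, 0.1964, 0.1263, 0.1587, 0.1725, 0.1368]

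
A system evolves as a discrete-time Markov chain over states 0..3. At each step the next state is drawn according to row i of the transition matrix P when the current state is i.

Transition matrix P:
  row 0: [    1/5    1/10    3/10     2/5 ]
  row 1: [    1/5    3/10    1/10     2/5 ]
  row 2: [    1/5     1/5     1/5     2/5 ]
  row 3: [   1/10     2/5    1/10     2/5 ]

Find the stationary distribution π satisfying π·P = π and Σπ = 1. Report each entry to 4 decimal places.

Balance equations π_j = Σ_i π_i·P[i][j]:
  π_0 = 1/5·π_0 + 1/5·π_1 + 1/5·π_2 + 1/10·π_3
  π_1 = 1/10·π_0 + 3/10·π_1 + 1/5·π_2 + 2/5·π_3
  π_2 = 3/10·π_0 + 1/10·π_1 + 1/5·π_2 + 1/10·π_3
  normalize: π_0 + π_1 + π_2 + π_3 = 1
Solving the linear system gives exactly π = [4/25, 22/75, 11/75, 2/5].

π = [0.1600, 0.2933, 0.1467, 0.4000]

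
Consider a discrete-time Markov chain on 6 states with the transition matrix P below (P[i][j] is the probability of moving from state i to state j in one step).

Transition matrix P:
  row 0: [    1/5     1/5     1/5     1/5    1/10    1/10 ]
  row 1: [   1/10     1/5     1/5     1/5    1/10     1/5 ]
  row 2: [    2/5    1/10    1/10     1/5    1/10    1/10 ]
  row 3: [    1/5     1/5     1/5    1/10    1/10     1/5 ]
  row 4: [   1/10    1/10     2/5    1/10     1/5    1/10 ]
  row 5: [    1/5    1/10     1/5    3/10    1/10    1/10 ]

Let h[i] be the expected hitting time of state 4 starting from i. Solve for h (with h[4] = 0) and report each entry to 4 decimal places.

First-step conditioning: h[4] = 0; for i ≠ 4, h[i] = 1 + Σ_k P[i][k]·h[k].
  h[0] = 1 + 1/5·h[0] + 1/5·h[1] + 1/5·h[2] + 1/5·h[3] + 1/10·h[5]
  h[1] = 1 + 1/10·h[0] + 1/5·h[1] + 1/5·h[2] + 1/5·h[3] + 1/5·h[5]
  h[2] = 1 + 2/5·h[0] + 1/10·h[1] + 1/10·h[2] + 1/5·h[3] + 1/10·h[5]
  h[3] = 1 + 1/5·h[0] + 1/5·h[1] + 1/5·h[2] + 1/10·h[3] + 1/5·h[5]
  h[5] = 1 + 1/5·h[0] + 1/10·h[1] + 1/5·h[2] + 3/10·h[3] + 1/10·h[5]
Solving the 5×5 linear system over states ≠ 4 gives exactly h = [10, 10, 10, 10, 0, 10] (h[4] = 0 is the target).

h = [10.0000, 10.0000, 10.0000, 10.0000, 0.0000, 10.0000]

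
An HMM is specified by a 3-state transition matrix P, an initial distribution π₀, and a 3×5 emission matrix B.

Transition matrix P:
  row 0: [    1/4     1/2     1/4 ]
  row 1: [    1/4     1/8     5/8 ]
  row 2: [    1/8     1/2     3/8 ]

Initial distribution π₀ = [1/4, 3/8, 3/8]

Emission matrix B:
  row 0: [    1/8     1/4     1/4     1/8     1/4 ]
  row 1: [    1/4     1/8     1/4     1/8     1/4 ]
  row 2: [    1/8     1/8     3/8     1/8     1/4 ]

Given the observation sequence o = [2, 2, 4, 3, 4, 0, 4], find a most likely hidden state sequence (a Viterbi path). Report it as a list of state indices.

t=0: δ = [6.250e-02, 9.375e-02, 1.406e-01]  (obs o_0=2)
t=1: δ = [5.859e-03, 1.758e-02, 2.197e-02]  ψ = [1, 2, 1]  (obs o_1=2)
t=2: δ = [1.099e-03, 2.747e-03, 2.747e-03]  ψ = [1, 2, 1]  (obs o_2=4)
t=3: δ = [8.583e-05, 1.717e-04, 2.146e-04]  ψ = [1, 2, 1]  (obs o_3=3)
t=4: δ = [1.073e-05, 2.682e-05, 2.682e-05]  ψ = [1, 2, 1]  (obs o_4=4)
t=5: δ = [8.382e-07, 3.353e-06, 2.095e-06]  ψ = [1, 2, 1]  (obs o_5=0)
t=6: δ = [2.095e-07, 2.619e-07, 5.239e-07]  ψ = [1, 2, 1]  (obs o_6=4)
backtrack: best end state = 2; path = [2, 1, 2, 1, 2, 1, 2]

path = [2, 1, 2, 1, 2, 1, 2]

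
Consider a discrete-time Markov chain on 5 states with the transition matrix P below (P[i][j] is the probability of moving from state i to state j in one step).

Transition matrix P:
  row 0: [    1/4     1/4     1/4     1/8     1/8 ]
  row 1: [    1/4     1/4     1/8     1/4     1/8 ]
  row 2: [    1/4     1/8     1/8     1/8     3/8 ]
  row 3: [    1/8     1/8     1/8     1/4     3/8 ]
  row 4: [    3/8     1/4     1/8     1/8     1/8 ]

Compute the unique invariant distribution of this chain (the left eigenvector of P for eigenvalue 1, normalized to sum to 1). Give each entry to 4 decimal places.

π = [0.2543, 0.2088, 0.1568, 0.1727, 0.2074]

Balance equations π_j = Σ_i π_i·P[i][j]:
  π_0 = 1/4·π_0 + 1/4·π_1 + 1/4·π_2 + 1/8·π_3 + 3/8·π_4
  π_1 = 1/4·π_0 + 1/4·π_1 + 1/8·π_2 + 1/8·π_3 + 1/4·π_4
  π_2 = 1/4·π_0 + 1/8·π_1 + 1/8·π_2 + 1/8·π_3 + 1/8·π_4
  π_3 = 1/8·π_0 + 1/4·π_1 + 1/8·π_2 + 1/4·π_3 + 1/8·π_4
  normalize: π_0 + π_1 + π_2 + π_3 + π_4 = 1
Solving the linear system gives exactly π = [44/173, 289/1384, 217/1384, 239/1384, 287/1384].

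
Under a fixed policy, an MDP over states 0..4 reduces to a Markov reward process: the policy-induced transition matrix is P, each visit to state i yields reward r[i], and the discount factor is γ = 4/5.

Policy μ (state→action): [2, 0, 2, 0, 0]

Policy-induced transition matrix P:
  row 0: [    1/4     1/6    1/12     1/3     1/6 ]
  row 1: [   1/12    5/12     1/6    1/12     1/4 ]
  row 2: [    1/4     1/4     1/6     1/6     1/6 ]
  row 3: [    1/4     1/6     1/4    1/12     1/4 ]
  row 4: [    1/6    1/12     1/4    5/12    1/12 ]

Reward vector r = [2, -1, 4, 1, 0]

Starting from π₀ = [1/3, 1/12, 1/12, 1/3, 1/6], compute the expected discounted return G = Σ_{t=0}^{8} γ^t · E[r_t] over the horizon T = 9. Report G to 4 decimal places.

t=0: π = [0.3333, 0.0833, 0.0833, 0.3333, 0.1667], E[r] = 1.2500, γ^t·E[r] = 1.250000, running G = 1.250000
t=1: π = [0.2222, 0.1806, 0.1806, 0.2292, 0.1875], E[r] = 1.2153, γ^t·E[r] = 0.972222, running G = 2.222222
t=2: π = [0.2043, 0.2112, 0.1829, 0.2164, 0.1852], E[r] = 1.1453, γ^t·E[r] = 0.732963, running G = 2.955185
t=3: π = [0.1994, 0.2193, 0.1831, 0.2114, 0.1869], E[r] = 1.1233, γ^t·E[r] = 0.575111, running G = 3.530296
t=4: π = [0.1979, 0.2212, 0.1832, 0.2107, 0.1870], E[r] = 1.1183, γ^t·E[r] = 0.458044, running G = 3.988341
t=5: π = [0.1976, 0.2216, 0.1833, 0.2104, 0.1871], E[r] = 1.1171, γ^t·E[r] = 0.366064, running G = 4.354405
t=6: π = [0.1975, 0.2218, 0.1833, 0.2104, 0.1871], E[r] = 1.1168, γ^t·E[r] = 0.292772, running G = 4.647177
t=7: π = [0.1974, 0.2218, 0.1833, 0.2103, 0.1871], E[r] = 1.1168, γ^t·E[r] = 0.234202, running G = 4.881380
t=8: π = [0.1974, 0.2218, 0.1833, 0.2103, 0.1871], E[r] = 1.1167, γ^t·E[r] = 0.187359, running G = 5.068738

G = 5.0687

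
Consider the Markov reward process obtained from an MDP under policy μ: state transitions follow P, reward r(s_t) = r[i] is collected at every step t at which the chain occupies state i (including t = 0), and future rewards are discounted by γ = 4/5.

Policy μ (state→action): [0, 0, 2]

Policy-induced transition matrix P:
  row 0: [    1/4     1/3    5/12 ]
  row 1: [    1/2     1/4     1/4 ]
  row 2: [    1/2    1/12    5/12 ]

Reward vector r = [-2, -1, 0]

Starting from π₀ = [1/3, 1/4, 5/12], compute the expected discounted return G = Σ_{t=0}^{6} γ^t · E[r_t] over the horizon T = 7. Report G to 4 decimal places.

G = -3.9411

t=0: π = [0.3333, 0.2500, 0.4167], E[r] = -0.9167, γ^t·E[r] = -0.916667, running G = -0.916667
t=1: π = [0.4167, 0.2083, 0.3750], E[r] = -1.0417, γ^t·E[r] = -0.833333, running G = -1.750000
t=2: π = [0.3958, 0.2222, 0.3819], E[r] = -1.0139, γ^t·E[r] = -0.648889, running G = -2.398889
t=3: π = [0.4010, 0.2193, 0.3796], E[r] = -1.0214, γ^t·E[r] = -0.522963, running G = -2.921852
t=4: π = [0.3997, 0.2201, 0.3801], E[r] = -1.0196, γ^t·E[r] = -0.417640, running G = -3.339491
t=5: π = [0.4001, 0.2200, 0.3800], E[r] = -1.0201, γ^t·E[r] = -0.334263, running G = -3.673754
t=6: π = [0.4000, 0.2200, 0.3800], E[r] = -1.0200, γ^t·E[r] = -0.267381, running G = -3.941135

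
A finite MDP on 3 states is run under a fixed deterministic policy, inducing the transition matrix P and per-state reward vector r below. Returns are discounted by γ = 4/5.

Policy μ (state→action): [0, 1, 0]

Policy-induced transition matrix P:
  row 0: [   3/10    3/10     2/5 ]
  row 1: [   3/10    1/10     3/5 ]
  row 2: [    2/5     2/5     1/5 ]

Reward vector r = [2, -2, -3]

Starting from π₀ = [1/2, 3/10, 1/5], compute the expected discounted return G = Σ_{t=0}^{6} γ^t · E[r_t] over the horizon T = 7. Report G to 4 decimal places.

G = -3.3096

t=0: π = [0.5000, 0.3000, 0.2000], E[r] = -0.2000, γ^t·E[r] = -0.200000, running G = -0.200000
t=1: π = [0.3200, 0.2600, 0.4200], E[r] = -1.1400, γ^t·E[r] = -0.912000, running G = -1.112000
t=2: π = [0.3420, 0.2900, 0.3680], E[r] = -1.0000, γ^t·E[r] = -0.640000, running G = -1.752000
t=3: π = [0.3368, 0.2788, 0.3844], E[r] = -1.0372, γ^t·E[r] = -0.531046, running G = -2.283046
t=4: π = [0.3384, 0.2827, 0.3789], E[r] = -1.0251, γ^t·E[r] = -0.419889, running G = -2.702936
t=5: π = [0.3379, 0.2814, 0.3808], E[r] = -1.0292, γ^t·E[r] = -0.337251, running G = -3.040186
t=6: π = [0.3381, 0.2818, 0.3801], E[r] = -1.0278, γ^t·E[r] = -0.269435, running G = -3.309622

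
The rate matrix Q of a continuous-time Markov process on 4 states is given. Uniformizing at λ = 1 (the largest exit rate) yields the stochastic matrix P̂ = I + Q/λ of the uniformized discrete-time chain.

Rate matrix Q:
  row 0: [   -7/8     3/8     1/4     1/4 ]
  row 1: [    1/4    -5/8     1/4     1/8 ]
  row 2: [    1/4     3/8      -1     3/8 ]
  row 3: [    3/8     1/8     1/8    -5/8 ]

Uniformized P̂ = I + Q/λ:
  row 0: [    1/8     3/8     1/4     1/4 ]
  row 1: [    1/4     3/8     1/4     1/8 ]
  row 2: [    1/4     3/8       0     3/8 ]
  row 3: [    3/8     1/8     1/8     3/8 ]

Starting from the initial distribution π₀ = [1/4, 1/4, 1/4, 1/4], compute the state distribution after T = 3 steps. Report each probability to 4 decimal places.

π = [0.2515, 0.3086, 0.1729, 0.2671]

t=0: π = [0.2500, 0.2500, 0.2500, 0.2500]
t=1: π = [0.2500, 0.3125, 0.1563, 0.2813]
t=2: π = [0.2539, 0.3047, 0.1758, 0.2656]
t=3: π = [0.2515, 0.3086, 0.1729, 0.2671]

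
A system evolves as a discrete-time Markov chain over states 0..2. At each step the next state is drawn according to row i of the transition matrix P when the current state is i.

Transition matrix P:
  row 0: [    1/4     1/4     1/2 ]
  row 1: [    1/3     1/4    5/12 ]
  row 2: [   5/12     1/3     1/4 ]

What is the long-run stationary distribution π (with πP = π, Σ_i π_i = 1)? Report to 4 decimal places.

π = [0.3370, 0.2818, 0.3812]

Balance equations π_j = Σ_i π_i·P[i][j]:
  π_0 = 1/4·π_0 + 1/3·π_1 + 5/12·π_2
  π_1 = 1/4·π_0 + 1/4·π_1 + 1/3·π_2
  normalize: π_0 + π_1 + π_2 = 1
Solving the linear system gives exactly π = [61/181, 51/181, 69/181].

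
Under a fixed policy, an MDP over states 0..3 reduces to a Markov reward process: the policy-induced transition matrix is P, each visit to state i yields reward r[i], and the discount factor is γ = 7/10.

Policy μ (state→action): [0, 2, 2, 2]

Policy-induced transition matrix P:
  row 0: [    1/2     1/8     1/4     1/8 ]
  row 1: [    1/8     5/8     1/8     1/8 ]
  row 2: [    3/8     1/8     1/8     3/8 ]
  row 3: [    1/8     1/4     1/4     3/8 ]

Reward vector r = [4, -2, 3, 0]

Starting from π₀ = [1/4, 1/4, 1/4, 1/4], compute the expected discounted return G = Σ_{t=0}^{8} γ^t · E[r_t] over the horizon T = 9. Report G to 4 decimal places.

G = 3.6407

t=0: π = [0.2500, 0.2500, 0.2500, 0.2500], E[r] = 1.2500, γ^t·E[r] = 1.250000, running G = 1.250000
t=1: π = [0.2813, 0.2813, 0.1875, 0.2500], E[r] = 1.1250, γ^t·E[r] = 0.787500, running G = 2.037500
t=2: π = [0.2773, 0.2969, 0.1914, 0.2344], E[r] = 1.0898, γ^t·E[r] = 0.534023, running G = 2.571523
t=3: π = [0.2769, 0.3027, 0.1890, 0.2314], E[r] = 1.0688, γ^t·E[r] = 0.366615, running G = 2.938138
t=4: π = [0.2761, 0.3053, 0.1885, 0.2301], E[r] = 1.0593, γ^t·E[r] = 0.254330, running G = 3.192468
t=5: π = [0.2757, 0.3064, 0.1883, 0.2297], E[r] = 1.0546, γ^t·E[r] = 0.177250, running G = 3.369718
t=6: π = [0.2754, 0.3069, 0.1882, 0.2295], E[r] = 1.0524, γ^t·E[r] = 0.123817, running G = 3.493534
t=7: π = [0.2753, 0.3071, 0.1881, 0.2294], E[r] = 1.0514, γ^t·E[r] = 0.086586, running G = 3.580120
t=8: π = [0.2753, 0.3072, 0.1881, 0.2294], E[r] = 1.0509, γ^t·E[r] = 0.060582, running G = 3.640702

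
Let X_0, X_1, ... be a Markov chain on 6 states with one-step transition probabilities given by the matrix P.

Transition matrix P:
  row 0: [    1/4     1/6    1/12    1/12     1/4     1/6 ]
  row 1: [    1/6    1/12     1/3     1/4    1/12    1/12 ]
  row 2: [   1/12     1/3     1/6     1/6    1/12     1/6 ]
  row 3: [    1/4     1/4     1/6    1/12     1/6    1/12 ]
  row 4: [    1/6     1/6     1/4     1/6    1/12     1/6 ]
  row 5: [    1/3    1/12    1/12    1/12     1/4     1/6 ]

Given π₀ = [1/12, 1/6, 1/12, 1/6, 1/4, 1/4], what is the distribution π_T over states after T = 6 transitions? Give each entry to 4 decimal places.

t=0: π = [0.0833, 0.1667, 0.0833, 0.1667, 0.2500, 0.2500]
t=1: π = [0.2222, 0.1597, 0.1875, 0.1389, 0.1528, 0.1389]
t=2: π = [0.2043, 0.1846, 0.1759, 0.1383, 0.1551, 0.1418]
t=3: π = [0.2042, 0.1803, 0.1815, 0.1417, 0.1525, 0.1398]
t=4: π = [0.2037, 0.1821, 0.1808, 0.1412, 0.1525, 0.1398]
t=5: π = [0.2036, 0.1817, 0.1811, 0.1414, 0.1524, 0.1397]
t=6: π = [0.2036, 0.1818, 0.1810, 0.1414, 0.1523, 0.1397]

π = [0.2036, 0.1818, 0.1810, 0.1414, 0.1523, 0.1397]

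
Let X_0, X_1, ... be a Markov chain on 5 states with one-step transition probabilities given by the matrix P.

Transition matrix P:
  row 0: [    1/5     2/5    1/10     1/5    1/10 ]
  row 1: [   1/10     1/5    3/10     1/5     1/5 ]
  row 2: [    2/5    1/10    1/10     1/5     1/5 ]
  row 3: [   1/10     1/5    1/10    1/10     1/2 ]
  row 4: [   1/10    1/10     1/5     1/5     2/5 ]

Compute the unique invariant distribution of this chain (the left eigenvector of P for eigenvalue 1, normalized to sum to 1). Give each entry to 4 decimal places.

π = [0.1668, 0.1869, 0.1671, 0.1818, 0.2973]

Balance equations π_j = Σ_i π_i·P[i][j]:
  π_0 = 1/5·π_0 + 1/10·π_1 + 2/5·π_2 + 1/10·π_3 + 1/10·π_4
  π_1 = 2/5·π_0 + 1/5·π_1 + 1/10·π_2 + 1/5·π_3 + 1/10·π_4
  π_2 = 1/10·π_0 + 3/10·π_1 + 1/10·π_2 + 1/10·π_3 + 1/5·π_4
  π_3 = 1/5·π_0 + 1/5·π_1 + 1/5·π_2 + 1/10·π_3 + 1/5·π_4
  normalize: π_0 + π_1 + π_2 + π_3 + π_4 = 1
Solving the linear system gives exactly π = [556/3333, 623/3333, 557/3333, 2/11, 991/3333].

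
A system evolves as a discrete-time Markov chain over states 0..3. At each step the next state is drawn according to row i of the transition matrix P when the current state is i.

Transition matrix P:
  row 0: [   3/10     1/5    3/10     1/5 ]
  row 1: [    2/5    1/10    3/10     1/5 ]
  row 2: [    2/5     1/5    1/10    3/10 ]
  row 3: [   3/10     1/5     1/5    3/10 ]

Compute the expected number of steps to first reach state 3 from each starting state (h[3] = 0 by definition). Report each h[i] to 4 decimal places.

First-step conditioning: h[3] = 0; for i ≠ 3, h[i] = 1 + Σ_k P[i][k]·h[k].
  h[0] = 1 + 3/10·h[0] + 1/5·h[1] + 3/10·h[2]
  h[1] = 1 + 2/5·h[0] + 1/10·h[1] + 3/10·h[2]
  h[2] = 1 + 2/5·h[0] + 1/5·h[1] + 1/10·h[2]
Solving the 3×3 linear system over states ≠ 3 gives exactly h = [40/9, 40/9, 110/27, 0] (h[3] = 0 is the target).

h = [4.4444, 4.4444, 4.0741, 0.0000]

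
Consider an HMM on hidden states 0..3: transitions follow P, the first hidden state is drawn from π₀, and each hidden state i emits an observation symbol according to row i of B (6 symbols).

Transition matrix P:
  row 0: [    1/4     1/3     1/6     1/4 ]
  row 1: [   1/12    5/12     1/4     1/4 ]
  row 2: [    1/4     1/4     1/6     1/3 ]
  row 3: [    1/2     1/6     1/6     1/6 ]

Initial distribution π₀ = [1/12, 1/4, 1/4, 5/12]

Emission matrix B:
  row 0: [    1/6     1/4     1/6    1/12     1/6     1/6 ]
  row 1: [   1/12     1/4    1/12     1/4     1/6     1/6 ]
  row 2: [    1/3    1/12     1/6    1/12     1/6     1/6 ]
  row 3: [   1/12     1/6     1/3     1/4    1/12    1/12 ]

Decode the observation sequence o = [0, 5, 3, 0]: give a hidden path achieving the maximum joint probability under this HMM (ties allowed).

path = [2, 1, 1, 2]

t=0: δ = [1.389e-02, 2.083e-02, 8.333e-02, 3.472e-02]  (obs o_0=0)
t=1: δ = [3.472e-03, 3.472e-03, 2.315e-03, 2.315e-03]  ψ = [2, 2, 2, 2]  (obs o_1=5)
t=2: δ = [9.645e-05, 3.617e-04, 7.234e-05, 2.170e-04]  ψ = [3, 1, 1, 0]  (obs o_2=3)
t=3: δ = [1.808e-05, 1.256e-05, 3.014e-05, 7.535e-06]  ψ = [3, 1, 1, 1]  (obs o_3=0)
backtrack: best end state = 2; path = [2, 1, 1, 2]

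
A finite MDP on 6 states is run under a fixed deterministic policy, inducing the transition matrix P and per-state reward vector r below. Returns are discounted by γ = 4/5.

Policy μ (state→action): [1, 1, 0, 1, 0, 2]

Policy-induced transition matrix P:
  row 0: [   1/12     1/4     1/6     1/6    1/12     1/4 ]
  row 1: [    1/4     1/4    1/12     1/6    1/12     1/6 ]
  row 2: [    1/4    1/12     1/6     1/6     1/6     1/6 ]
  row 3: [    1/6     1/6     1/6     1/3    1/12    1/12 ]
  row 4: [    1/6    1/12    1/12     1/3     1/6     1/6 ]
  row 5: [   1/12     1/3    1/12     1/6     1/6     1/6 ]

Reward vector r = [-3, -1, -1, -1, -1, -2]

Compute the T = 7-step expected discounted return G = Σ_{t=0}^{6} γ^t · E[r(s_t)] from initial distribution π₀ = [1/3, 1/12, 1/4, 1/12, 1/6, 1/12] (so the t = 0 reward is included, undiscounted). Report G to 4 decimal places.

t=0: π = [0.3333, 0.0833, 0.2500, 0.0833, 0.1667, 0.0833], E[r] = -1.7500, γ^t·E[r] = -1.750000, running G = -1.750000
t=1: π = [0.1597, 0.1806, 0.1389, 0.2083, 0.1250, 0.1875], E[r] = -1.5069, γ^t·E[r] = -1.205556, running G = -2.955556
t=2: π = [0.1644, 0.2043, 0.1256, 0.2222, 0.1209, 0.1626], E[r] = -1.4913, γ^t·E[r] = -0.954444, running G = -3.910000
t=3: π = [0.1669, 0.2039, 0.1260, 0.2239, 0.1174, 0.1618], E[r] = -1.4957, γ^t·E[r] = -0.765778, running G = -4.675778
t=4: π = [0.1668, 0.2043, 0.1264, 0.2235, 0.1171, 0.1619], E[r] = -1.4955, γ^t·E[r] = -0.612538, running G = -5.288316
t=5: π = [0.1668, 0.2043, 0.1264, 0.2234, 0.1171, 0.1619], E[r] = -1.4956, γ^t·E[r] = -0.490077, running G = -5.778393
t=6: π = [0.1668, 0.2043, 0.1264, 0.2234, 0.1171, 0.1619], E[r] = -1.4956, γ^t·E[r] = -0.392063, running G = -6.170456

G = -6.1705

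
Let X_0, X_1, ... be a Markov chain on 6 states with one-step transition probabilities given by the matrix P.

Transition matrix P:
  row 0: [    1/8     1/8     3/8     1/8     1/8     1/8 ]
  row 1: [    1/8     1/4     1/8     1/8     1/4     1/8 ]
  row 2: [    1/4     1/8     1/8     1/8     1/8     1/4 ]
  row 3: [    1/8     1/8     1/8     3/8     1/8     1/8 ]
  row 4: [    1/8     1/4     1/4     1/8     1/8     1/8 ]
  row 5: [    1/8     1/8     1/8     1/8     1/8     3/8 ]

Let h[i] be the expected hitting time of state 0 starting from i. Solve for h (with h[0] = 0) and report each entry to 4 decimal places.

First-step conditioning: h[0] = 0; for i ≠ 0, h[i] = 1 + Σ_k P[i][k]·h[k].
  h[1] = 1 + 1/4·h[1] + 1/8·h[2] + 1/8·h[3] + 1/4·h[4] + 1/8·h[5]
  h[2] = 1 + 1/8·h[1] + 1/8·h[2] + 1/8·h[3] + 1/8·h[4] + 1/4·h[5]
  h[3] = 1 + 1/8·h[1] + 1/8·h[2] + 3/8·h[3] + 1/8·h[4] + 1/8·h[5]
  h[4] = 1 + 1/4·h[1] + 1/4·h[2] + 1/8·h[3] + 1/8·h[4] + 1/8·h[5]
  h[5] = 1 + 1/8·h[1] + 1/8·h[2] + 1/8·h[3] + 1/8·h[4] + 3/8·h[5]
Solving the 5×5 linear system over states ≠ 0 gives exactly h = [0, 3512/503, 3080/503, 3520/503, 3464/503, 3520/503] (h[0] = 0 is the target).

h = [0.0000, 6.9821, 6.1233, 6.9980, 6.8867, 6.9980]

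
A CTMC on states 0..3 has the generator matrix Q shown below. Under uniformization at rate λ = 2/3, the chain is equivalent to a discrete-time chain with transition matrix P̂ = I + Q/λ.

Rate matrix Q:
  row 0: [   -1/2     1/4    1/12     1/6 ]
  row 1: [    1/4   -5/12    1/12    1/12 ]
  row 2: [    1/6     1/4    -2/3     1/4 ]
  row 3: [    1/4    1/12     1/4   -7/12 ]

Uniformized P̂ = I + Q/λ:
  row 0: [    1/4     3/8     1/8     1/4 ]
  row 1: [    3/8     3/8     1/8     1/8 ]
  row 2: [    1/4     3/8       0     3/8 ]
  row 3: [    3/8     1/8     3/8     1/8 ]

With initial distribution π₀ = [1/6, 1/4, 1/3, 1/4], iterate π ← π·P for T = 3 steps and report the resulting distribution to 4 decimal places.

π = [0.3148, 0.3249, 0.1546, 0.2057]

t=0: π = [0.1667, 0.2500, 0.3333, 0.2500]
t=1: π = [0.3125, 0.3125, 0.1458, 0.2292]
t=2: π = [0.3177, 0.3177, 0.1641, 0.2005]
t=3: π = [0.3148, 0.3249, 0.1546, 0.2057]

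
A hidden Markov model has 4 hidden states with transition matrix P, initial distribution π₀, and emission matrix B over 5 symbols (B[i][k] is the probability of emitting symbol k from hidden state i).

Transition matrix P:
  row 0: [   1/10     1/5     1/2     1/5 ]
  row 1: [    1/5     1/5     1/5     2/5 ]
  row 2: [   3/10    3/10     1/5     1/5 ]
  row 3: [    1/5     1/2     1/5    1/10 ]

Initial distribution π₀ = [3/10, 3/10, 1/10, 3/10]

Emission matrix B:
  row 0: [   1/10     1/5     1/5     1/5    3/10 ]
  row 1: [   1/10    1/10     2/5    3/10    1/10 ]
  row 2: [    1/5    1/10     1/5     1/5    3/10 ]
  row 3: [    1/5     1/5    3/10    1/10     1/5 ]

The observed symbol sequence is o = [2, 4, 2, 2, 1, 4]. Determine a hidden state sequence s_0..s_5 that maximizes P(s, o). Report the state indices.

t=0: δ = [6.000e-02, 1.200e-01, 2.000e-02, 9.000e-02]  (obs o_0=2)
t=1: δ = [7.200e-03, 4.500e-03, 9.000e-03, 9.600e-03]  ψ = [1, 3, 0, 1]  (obs o_1=4)
t=2: δ = [5.400e-04, 1.920e-03, 7.200e-04, 5.400e-04]  ψ = [2, 3, 0, 1]  (obs o_2=2)
t=3: δ = [7.680e-05, 1.536e-04, 7.680e-05, 2.304e-04]  ψ = [1, 1, 1, 1]  (obs o_3=2)
t=4: δ = [9.216e-06, 1.152e-05, 4.608e-06, 1.229e-05]  ψ = [3, 3, 3, 1]  (obs o_4=1)
t=5: δ = [7.373e-07, 6.144e-07, 1.382e-06, 9.216e-07]  ψ = [3, 3, 0, 1]  (obs o_5=4)
backtrack: best end state = 2; path = [1, 3, 1, 3, 0, 2]

path = [1, 3, 1, 3, 0, 2]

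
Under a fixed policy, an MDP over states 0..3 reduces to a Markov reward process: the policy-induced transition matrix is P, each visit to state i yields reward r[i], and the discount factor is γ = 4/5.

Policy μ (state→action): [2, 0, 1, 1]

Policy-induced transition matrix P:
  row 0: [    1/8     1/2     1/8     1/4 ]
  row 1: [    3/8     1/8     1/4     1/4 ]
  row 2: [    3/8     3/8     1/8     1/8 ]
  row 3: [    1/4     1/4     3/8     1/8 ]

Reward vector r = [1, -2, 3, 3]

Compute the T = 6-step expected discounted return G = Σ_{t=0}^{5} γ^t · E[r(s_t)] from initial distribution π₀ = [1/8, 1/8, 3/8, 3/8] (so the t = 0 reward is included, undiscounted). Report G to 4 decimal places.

t=0: π = [0.1250, 0.1250, 0.3750, 0.3750], E[r] = 2.1250, γ^t·E[r] = 2.125000, running G = 2.125000
t=1: π = [0.2969, 0.3125, 0.2344, 0.1563], E[r] = 0.8438, γ^t·E[r] = 0.675000, running G = 2.800000
t=2: π = [0.2813, 0.3145, 0.2031, 0.2012], E[r] = 0.8652, γ^t·E[r] = 0.553750, running G = 3.353750
t=3: π = [0.2795, 0.3064, 0.2146, 0.1995], E[r] = 0.9089, γ^t·E[r] = 0.465375, running G = 3.819125
t=4: π = [0.2802, 0.3084, 0.2132, 0.1982], E[r] = 0.8976, γ^t·E[r] = 0.367650, running G = 4.186775
t=5: π = [0.2802, 0.3081, 0.2131, 0.1986], E[r] = 0.8990, γ^t·E[r] = 0.294569, running G = 4.481344

G = 4.4813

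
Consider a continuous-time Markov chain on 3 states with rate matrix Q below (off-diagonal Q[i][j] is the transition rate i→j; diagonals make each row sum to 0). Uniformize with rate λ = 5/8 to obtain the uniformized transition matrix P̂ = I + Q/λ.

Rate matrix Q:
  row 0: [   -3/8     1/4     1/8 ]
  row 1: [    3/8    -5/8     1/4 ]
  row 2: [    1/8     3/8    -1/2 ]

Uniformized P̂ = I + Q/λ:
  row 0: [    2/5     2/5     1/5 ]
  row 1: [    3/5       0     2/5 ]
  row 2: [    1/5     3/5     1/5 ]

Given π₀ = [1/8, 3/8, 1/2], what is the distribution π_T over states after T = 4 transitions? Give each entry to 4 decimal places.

t=0: π = [0.1250, 0.3750, 0.5000]
t=1: π = [0.3750, 0.3500, 0.2750]
t=2: π = [0.4150, 0.3150, 0.2700]
t=3: π = [0.4090, 0.3280, 0.2630]
t=4: π = [0.4130, 0.3214, 0.2656]

π = [0.4130, 0.3214, 0.2656]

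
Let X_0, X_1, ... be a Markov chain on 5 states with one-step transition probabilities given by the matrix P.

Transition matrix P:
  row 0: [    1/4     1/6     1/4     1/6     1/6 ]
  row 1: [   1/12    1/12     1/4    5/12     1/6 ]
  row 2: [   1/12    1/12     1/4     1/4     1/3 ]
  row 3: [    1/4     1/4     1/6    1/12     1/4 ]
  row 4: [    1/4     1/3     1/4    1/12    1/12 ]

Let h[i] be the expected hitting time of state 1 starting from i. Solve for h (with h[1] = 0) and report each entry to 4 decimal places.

h = [5.1630, 0.0000, 5.4273, 4.6872, 4.4053]

First-step conditioning: h[1] = 0; for i ≠ 1, h[i] = 1 + Σ_k P[i][k]·h[k].
  h[0] = 1 + 1/4·h[0] + 1/4·h[2] + 1/6·h[3] + 1/6·h[4]
  h[2] = 1 + 1/12·h[0] + 1/4·h[2] + 1/4·h[3] + 1/3·h[4]
  h[3] = 1 + 1/4·h[0] + 1/6·h[2] + 1/12·h[3] + 1/4·h[4]
  h[4] = 1 + 1/4·h[0] + 1/4·h[2] + 1/12·h[3] + 1/12·h[4]
Solving the 4×4 linear system over states ≠ 1 gives exactly h = [1172/227, 0, 1232/227, 1064/227, 1000/227] (h[1] = 0 is the target).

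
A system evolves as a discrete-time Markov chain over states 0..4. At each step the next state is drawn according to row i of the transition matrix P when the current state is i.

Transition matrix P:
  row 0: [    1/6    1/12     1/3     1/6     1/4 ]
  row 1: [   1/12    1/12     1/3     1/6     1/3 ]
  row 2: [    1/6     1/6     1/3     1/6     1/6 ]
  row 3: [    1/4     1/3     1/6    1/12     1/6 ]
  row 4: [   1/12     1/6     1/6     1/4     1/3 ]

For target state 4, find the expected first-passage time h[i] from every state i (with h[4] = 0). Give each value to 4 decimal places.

h = [4.4678, 4.0955, 4.8091, 4.6730, 0.0000]

First-step conditioning: h[4] = 0; for i ≠ 4, h[i] = 1 + Σ_k P[i][k]·h[k].
  h[0] = 1 + 1/6·h[0] + 1/12·h[1] + 1/3·h[2] + 1/6·h[3]
  h[1] = 1 + 1/12·h[0] + 1/12·h[1] + 1/3·h[2] + 1/6·h[3]
  h[2] = 1 + 1/6·h[0] + 1/6·h[1] + 1/3·h[2] + 1/6·h[3]
  h[3] = 1 + 1/4·h[0] + 1/3·h[1] + 1/6·h[2] + 1/12·h[3]
Solving the 4×4 linear system over states ≠ 4 gives exactly h = [1872/419, 1716/419, 2015/419, 1958/419, 0] (h[4] = 0 is the target).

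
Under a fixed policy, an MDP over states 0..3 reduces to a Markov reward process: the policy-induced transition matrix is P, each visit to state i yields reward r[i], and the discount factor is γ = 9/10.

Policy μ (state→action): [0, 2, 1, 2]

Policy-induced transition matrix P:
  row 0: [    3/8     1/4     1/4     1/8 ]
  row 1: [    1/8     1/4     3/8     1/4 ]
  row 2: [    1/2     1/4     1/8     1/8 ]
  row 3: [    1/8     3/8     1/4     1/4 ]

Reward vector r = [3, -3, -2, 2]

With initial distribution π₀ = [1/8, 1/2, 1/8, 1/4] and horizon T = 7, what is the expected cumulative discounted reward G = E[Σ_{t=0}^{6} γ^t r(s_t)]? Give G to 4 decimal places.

G = -1.5126

t=0: π = [0.1250, 0.5000, 0.1250, 0.2500], E[r] = -0.8750, γ^t·E[r] = -0.875000, running G = -0.875000
t=1: π = [0.2031, 0.2813, 0.2969, 0.2188], E[r] = -0.3906, γ^t·E[r] = -0.351563, running G = -1.226563
t=2: π = [0.2871, 0.2773, 0.2480, 0.1875], E[r] = -0.0918, γ^t·E[r] = -0.074355, running G = -1.300918
t=3: π = [0.2898, 0.2734, 0.2537, 0.1831], E[r] = -0.0920, γ^t·E[r] = -0.067098, running G = -1.368016
t=4: π = [0.2926, 0.2729, 0.2525, 0.1821], E[r] = -0.0818, γ^t·E[r] = -0.053640, running G = -1.421656
t=5: π = [0.2928, 0.2728, 0.2526, 0.1819], E[r] = -0.0812, γ^t·E[r] = -0.047936, running G = -1.469593
t=6: π = [0.2929, 0.2727, 0.2525, 0.1818], E[r] = -0.0809, γ^t·E[r] = -0.042972, running G = -1.512565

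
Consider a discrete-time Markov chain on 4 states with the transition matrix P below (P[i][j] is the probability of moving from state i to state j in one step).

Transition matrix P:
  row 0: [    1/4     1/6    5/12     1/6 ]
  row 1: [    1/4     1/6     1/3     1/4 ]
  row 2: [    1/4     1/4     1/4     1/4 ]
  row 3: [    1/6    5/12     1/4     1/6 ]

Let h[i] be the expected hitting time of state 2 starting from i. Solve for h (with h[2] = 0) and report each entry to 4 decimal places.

h = [2.7159, 2.9856, 0.0000, 3.2360]

First-step conditioning: h[2] = 0; for i ≠ 2, h[i] = 1 + Σ_k P[i][k]·h[k].
  h[0] = 1 + 1/4·h[0] + 1/6·h[1] + 1/6·h[3]
  h[1] = 1 + 1/4·h[0] + 1/6·h[1] + 1/4·h[3]
  h[3] = 1 + 1/6·h[0] + 5/12·h[1] + 1/6·h[3]
Solving the 3×3 linear system over states ≠ 2 gives exactly h = [1692/623, 1860/623, 0, 288/89] (h[2] = 0 is the target).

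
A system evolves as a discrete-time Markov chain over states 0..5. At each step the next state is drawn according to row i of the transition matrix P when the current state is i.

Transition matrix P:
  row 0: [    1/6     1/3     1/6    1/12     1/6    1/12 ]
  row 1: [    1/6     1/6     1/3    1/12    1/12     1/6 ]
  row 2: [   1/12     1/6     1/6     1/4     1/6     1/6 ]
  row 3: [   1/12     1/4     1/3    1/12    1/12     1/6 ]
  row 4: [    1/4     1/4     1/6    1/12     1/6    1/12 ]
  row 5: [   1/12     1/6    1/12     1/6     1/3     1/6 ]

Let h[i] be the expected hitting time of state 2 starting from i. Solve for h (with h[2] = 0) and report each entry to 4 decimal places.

First-step conditioning: h[2] = 0; for i ≠ 2, h[i] = 1 + Σ_k P[i][k]·h[k].
  h[0] = 1 + 1/6·h[0] + 1/3·h[1] + 1/12·h[3] + 1/6·h[4] + 1/12·h[5]
  h[1] = 1 + 1/6·h[0] + 1/6·h[1] + 1/12·h[3] + 1/12·h[4] + 1/6·h[5]
  h[3] = 1 + 1/12·h[0] + 1/4·h[1] + 1/12·h[3] + 1/12·h[4] + 1/6·h[5]
  h[4] = 1 + 1/4·h[0] + 1/4·h[1] + 1/12·h[3] + 1/6·h[4] + 1/12·h[5]
  h[5] = 1 + 1/12·h[0] + 1/6·h[1] + 1/6·h[3] + 1/3·h[4] + 1/6·h[5]
Solving the 5×5 linear system over states ≠ 2 gives exactly h = [3700/791, 3196/791, 0, 3154/791, 3742/791, 4086/791] (h[2] = 0 is the target).

h = [4.6776, 4.0405, 0.0000, 3.9874, 4.7307, 5.1656]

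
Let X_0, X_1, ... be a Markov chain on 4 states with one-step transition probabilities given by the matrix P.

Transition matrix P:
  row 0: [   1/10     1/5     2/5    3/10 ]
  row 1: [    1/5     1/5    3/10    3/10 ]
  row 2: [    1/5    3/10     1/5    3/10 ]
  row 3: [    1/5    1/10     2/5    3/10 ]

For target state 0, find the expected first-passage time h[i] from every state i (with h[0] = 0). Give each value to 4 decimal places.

h = [0.0000, 5.0000, 5.0000, 5.0000]

First-step conditioning: h[0] = 0; for i ≠ 0, h[i] = 1 + Σ_k P[i][k]·h[k].
  h[1] = 1 + 1/5·h[1] + 3/10·h[2] + 3/10·h[3]
  h[2] = 1 + 3/10·h[1] + 1/5·h[2] + 3/10·h[3]
  h[3] = 1 + 1/10·h[1] + 2/5·h[2] + 3/10·h[3]
Solving the 3×3 linear system over states ≠ 0 gives exactly h = [0, 5, 5, 5] (h[0] = 0 is the target).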